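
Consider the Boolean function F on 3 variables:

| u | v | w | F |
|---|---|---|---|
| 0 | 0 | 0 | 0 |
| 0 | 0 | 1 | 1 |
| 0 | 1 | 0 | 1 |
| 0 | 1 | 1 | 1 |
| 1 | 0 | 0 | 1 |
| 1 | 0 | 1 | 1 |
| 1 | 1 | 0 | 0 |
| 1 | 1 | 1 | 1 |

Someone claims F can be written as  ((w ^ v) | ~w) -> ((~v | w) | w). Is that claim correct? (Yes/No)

No

Check the formula against F row by row:
  u=0, v=0, w=0: formula gives 1, but F = 0 ✗
A single disagreement suffices: at (0,0,0) they differ, so the formula does not compute F.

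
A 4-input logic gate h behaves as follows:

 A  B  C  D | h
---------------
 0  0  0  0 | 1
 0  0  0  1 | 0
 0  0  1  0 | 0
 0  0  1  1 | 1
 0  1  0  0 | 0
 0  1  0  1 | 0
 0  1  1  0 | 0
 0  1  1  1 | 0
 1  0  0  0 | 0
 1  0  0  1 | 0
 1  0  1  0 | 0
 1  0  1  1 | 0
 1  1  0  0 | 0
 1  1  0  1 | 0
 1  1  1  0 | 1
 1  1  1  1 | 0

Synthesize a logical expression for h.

Collect the rows where h=1 — (0,0,0,0), (0,0,1,1), (1,1,1,0) — and write one minterm per row: ¬A·¬B·¬C·¬D, ¬A·¬B·C·D, A·B·C·¬D. Their union (logical OR) reproduces the table exactly.

h(A, B, C, D) = ((((not A and not B) and not C) and not D) or (((not A and not B) and C) and D)) or (((A and B) and C) and not D)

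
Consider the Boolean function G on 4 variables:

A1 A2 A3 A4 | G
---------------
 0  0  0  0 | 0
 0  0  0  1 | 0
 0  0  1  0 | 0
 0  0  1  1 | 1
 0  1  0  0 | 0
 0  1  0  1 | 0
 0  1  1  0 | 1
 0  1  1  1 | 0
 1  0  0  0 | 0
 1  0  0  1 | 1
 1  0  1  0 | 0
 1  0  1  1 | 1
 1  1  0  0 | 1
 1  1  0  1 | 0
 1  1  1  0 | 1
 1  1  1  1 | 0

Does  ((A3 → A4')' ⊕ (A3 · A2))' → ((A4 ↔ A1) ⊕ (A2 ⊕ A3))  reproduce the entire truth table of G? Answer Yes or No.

No

Test each input against both G and the formula:
  A1=0, A2=0, A3=0, A4=0: formula gives 1, but G = 0 ✗
Since they disagree at (0,0,0,0), the expression is not a correct formula for G.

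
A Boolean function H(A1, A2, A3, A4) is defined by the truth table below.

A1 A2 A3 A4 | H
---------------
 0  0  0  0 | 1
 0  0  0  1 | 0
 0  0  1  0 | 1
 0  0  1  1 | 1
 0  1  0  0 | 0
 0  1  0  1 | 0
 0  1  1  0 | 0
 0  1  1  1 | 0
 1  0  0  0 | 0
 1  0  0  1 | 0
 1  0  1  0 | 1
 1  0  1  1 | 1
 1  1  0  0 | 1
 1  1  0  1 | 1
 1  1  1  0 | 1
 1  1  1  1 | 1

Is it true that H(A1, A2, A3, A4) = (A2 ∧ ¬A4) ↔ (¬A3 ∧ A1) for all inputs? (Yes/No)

No

Check the formula against H row by row:
  A1=0, A2=0, A3=0, A4=0: formula gives 1, H = 1 ✓
  A1=0, A2=0, A3=0, A4=1: formula gives 1, but H = 0 ✗
Row (0,0,0,1) is a counterexample, so the formula is not equivalent to H.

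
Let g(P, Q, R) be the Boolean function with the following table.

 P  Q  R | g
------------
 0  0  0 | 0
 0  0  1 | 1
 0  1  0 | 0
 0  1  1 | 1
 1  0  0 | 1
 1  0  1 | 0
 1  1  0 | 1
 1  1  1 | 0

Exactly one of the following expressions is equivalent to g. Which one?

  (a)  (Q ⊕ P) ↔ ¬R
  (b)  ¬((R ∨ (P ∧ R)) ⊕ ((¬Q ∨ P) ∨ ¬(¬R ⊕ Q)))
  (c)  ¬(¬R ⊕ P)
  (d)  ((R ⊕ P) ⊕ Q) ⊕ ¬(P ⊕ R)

(a) disagrees with g on (0,1,0) (formula → 1, table → 0); rule it out.
(b) disagrees with g on (0,1,1) (formula → 0, table → 1); rule it out.
(d) disagrees with g on (0,0,0) (formula → 1, table → 0); rule it out.
Only (c) survives; checking it on all 8 rows confirms it matches g.

c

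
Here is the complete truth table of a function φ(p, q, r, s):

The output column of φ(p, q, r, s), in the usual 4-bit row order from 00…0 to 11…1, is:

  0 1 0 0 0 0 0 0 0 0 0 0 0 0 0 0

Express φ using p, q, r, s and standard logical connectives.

φ is 1 on exactly one input, (0,0,0,1), whose minterm is ¬p·¬q·¬r·s. So φ is just that conjunction.

φ(p, q, r, s) = ((p' · q') · r') · s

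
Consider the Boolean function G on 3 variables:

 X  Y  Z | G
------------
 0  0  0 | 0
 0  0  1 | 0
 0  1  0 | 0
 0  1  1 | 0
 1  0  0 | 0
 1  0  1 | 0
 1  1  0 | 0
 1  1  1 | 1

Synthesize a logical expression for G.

The output is 1 only when every input is 1 — the AND of all inputs.

G(X, Y, Z) = (X and Y) and Z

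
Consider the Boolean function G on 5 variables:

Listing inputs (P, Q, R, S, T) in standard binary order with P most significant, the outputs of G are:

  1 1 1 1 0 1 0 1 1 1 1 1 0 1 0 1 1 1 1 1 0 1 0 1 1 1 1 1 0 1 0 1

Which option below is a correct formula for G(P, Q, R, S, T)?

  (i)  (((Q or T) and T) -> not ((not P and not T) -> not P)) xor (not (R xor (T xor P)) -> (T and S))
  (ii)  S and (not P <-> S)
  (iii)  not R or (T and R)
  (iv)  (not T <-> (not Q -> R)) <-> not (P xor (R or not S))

iii

(i) disagrees with G on (0,0,1,0,1) (formula → 0, table → 1); rule it out.
(ii) disagrees with G on (0,0,0,0,0) (formula → 0, table → 1); rule it out.
(iv) disagrees with G on (0,0,0,0,1) (formula → 0, table → 1); rule it out.
(iii) is the remaining candidate, and it agrees with G on all 32 inputs.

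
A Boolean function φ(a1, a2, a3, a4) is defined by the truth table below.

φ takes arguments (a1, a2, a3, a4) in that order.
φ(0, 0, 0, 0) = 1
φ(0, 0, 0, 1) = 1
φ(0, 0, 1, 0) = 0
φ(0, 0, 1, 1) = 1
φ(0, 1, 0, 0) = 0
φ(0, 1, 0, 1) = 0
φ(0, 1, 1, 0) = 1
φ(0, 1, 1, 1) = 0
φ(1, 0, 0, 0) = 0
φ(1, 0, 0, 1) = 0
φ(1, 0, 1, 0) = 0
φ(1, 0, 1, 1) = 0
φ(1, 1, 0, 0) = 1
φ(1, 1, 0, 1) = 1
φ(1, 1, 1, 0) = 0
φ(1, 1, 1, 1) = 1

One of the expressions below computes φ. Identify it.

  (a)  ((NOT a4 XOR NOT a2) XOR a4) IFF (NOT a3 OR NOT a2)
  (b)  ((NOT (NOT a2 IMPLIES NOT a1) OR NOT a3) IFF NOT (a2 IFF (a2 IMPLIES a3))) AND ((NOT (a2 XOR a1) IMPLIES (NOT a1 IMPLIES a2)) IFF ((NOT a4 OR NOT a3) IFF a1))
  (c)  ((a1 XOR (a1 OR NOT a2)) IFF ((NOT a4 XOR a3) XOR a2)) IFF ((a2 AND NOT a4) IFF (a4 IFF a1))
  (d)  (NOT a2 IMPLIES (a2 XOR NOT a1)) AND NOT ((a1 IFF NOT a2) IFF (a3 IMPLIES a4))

(a) fails at (0,0,0,0): the formula yields 0, φ is 1.
(b) fails at (0,0,1,1): the formula yields 0, φ is 1.
(c) fails at (0,0,0,0): the formula yields 0, φ is 1.
That leaves (d). Evaluating it on every row reproduces the table of φ exactly.

d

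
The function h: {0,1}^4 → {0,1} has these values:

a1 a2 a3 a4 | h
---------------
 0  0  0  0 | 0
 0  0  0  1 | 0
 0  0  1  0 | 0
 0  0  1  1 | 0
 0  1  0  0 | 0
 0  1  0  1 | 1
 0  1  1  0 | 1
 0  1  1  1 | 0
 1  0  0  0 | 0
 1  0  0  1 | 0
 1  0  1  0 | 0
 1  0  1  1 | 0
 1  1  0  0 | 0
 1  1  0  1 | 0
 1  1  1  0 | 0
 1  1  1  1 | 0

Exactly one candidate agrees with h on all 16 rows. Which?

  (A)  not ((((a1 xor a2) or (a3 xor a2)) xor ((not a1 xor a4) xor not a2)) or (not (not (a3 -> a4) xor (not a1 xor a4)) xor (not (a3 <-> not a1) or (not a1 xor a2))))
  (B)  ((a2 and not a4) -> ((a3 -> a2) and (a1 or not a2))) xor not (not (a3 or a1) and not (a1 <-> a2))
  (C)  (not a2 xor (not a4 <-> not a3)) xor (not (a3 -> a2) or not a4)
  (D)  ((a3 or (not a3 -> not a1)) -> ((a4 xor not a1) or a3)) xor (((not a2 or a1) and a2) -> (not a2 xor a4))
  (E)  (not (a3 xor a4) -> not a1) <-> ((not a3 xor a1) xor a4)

(A) fails at (0,0,1,1): the formula yields 1, h is 0.
(C) fails at (0,0,0,0): the formula yields 1, h is 0.
(D) fails at (0,0,0,1): the formula yields 1, h is 0.
(E) fails at (0,0,0,0): the formula yields 1, h is 0.
Only (B) survives; checking it on all 16 rows confirms it matches h.

B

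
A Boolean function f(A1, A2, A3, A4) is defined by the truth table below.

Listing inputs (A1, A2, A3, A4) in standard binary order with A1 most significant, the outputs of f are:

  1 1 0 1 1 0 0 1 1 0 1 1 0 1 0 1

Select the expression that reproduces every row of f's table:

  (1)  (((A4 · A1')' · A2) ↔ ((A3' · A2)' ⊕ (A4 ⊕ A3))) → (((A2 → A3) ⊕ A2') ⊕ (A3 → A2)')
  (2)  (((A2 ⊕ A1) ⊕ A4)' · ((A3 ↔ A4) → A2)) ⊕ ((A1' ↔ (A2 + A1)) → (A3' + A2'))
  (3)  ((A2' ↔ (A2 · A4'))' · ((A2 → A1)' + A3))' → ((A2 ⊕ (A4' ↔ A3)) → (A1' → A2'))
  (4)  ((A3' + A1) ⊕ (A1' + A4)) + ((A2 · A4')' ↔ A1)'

(1) disagrees with f on (0,0,0,1) (formula → 0, table → 1); rule it out.
(3) disagrees with f on (0,0,1,0) (formula → 1, table → 0); rule it out.
(4) disagrees with f on (0,0,1,0) (formula → 1, table → 0); rule it out.
Only (2) survives; checking it on all 16 rows confirms it matches f.

2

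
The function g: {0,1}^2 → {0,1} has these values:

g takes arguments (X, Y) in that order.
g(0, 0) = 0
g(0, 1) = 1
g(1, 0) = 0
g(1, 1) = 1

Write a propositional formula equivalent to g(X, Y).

g(X, Y) = Y

The output simply equals Y.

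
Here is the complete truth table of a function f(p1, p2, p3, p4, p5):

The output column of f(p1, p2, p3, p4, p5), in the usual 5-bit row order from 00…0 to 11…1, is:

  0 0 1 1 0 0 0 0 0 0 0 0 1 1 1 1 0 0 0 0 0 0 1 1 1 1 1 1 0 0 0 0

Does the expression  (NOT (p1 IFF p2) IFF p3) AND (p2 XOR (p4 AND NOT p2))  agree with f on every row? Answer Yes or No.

Test each input against both f and the formula:
  p1=0, p2=0, p3=0, p4=0, p5=0: formula gives 0, f = 0 ✓
  p1=0, p2=0, p3=0, p4=0, p5=1: formula gives 0, f = 0 ✓
  p1=0, p2=0, p3=0, p4=1, p5=0: formula gives 1, f = 1 ✓
  p1=0, p2=0, p3=0, p4=1, p5=1: formula gives 1, f = 1 ✓
  …and likewise for the remaining 28 rows.
All 32 rows match — the expression computes f exactly.

Yes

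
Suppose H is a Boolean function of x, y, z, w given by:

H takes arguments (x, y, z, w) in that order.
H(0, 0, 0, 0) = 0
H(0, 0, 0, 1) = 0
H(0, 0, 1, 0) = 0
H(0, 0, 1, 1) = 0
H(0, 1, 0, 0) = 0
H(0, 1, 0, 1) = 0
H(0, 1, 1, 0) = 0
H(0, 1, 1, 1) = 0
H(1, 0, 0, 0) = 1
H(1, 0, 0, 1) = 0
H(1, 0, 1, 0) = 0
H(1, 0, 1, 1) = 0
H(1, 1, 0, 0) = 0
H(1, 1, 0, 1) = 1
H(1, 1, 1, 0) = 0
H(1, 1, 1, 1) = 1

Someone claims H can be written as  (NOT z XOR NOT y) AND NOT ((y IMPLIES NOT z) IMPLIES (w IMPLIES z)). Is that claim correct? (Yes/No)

Check the formula against H row by row:
  x=0, y=0, z=0, w=0: formula gives 0, H = 0 ✓
  x=0, y=0, z=0, w=1: formula gives 0, H = 0 ✓
  x=0, y=0, z=1, w=0: formula gives 0, H = 0 ✓
  x=0, y=0, z=1, w=1: formula gives 0, H = 0 ✓
  …
  x=0, y=1, z=0, w=1: formula gives 1, but H = 0 ✗
A single disagreement suffices: at (0,1,0,1) they differ, so the formula does not compute H.

No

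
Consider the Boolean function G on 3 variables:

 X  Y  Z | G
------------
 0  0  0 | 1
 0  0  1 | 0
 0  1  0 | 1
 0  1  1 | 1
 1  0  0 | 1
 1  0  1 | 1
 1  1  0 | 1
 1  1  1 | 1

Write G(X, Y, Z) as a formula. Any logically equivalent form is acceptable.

G is 0 on exactly one input, (0,0,1), whose minterm is ¬X·¬Y·Z. So G is the negation of that single conjunction.

G(X, Y, Z) = ¬((¬X ∧ ¬Y) ∧ Z)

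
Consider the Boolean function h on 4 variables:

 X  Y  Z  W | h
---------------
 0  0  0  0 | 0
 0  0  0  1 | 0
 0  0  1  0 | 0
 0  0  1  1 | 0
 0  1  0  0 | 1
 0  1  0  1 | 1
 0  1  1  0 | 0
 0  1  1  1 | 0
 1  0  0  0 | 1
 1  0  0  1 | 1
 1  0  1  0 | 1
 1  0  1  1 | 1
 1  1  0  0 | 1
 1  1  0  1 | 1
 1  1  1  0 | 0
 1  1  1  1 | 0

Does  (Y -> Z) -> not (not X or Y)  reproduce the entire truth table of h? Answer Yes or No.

Evaluate (Y -> Z) -> not (not X or Y) on each row and compare to h:
  X=0, Y=0, Z=0, W=0: formula gives 0, h = 0 ✓
  X=0, Y=0, Z=0, W=1: formula gives 0, h = 0 ✓
  X=0, Y=0, Z=1, W=0: formula gives 0, h = 0 ✓
  X=0, Y=0, Z=1, W=1: formula gives 0, h = 0 ✓
  …and likewise for the remaining 12 rows.
No disagreement on any input; they are logically equivalent.

Yes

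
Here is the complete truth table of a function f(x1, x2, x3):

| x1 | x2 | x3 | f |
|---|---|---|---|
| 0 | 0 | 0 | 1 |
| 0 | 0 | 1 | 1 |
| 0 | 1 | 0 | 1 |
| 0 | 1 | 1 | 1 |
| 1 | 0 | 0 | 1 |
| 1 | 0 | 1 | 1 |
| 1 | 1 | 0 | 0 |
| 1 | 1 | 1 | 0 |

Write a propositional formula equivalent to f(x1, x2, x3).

f(x1, x2, x3) = ~(((x1 & x2) & ~x3) | ((x1 & x2) & x3))

f is 0 on only 2 rows — (1,1,0), (1,1,1). Writing each as a minterm (x1·x2·¬x3, x1·x2·x3) and OR-ing them characterizes exactly where f=0, so f is the negation of that disjunction.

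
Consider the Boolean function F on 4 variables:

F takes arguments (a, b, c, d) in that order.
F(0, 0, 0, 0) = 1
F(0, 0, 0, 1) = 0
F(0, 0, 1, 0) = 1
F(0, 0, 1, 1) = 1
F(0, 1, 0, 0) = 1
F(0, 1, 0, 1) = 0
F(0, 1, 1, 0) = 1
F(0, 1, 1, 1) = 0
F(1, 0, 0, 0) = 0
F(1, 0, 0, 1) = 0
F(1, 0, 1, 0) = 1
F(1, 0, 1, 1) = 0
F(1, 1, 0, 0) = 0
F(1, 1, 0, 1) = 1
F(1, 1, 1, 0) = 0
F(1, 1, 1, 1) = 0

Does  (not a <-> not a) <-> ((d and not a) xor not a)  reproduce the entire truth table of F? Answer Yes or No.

Evaluate (not a <-> not a) <-> ((d and not a) xor not a) on each row and compare to F:
  a=0, b=0, c=0, d=0: formula gives 1, F = 1 ✓
  a=0, b=0, c=0, d=1: formula gives 0, F = 0 ✓
  a=0, b=0, c=1, d=0: formula gives 1, F = 1 ✓
  a=0, b=0, c=1, d=1: formula gives 0, but F = 1 ✗
A single disagreement suffices: at (0,0,1,1) they differ, so the formula does not compute F.

No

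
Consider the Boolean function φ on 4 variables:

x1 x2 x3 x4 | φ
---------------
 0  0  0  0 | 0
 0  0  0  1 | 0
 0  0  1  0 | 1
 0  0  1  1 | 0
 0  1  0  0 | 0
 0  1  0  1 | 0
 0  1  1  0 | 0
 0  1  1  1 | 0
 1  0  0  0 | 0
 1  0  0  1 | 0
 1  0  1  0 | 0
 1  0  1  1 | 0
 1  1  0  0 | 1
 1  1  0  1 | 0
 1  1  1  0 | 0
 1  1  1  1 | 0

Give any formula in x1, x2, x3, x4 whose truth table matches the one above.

φ(x1, x2, x3, x4) = (((x1' · x2') · x3) · x4') + (((x1 · x2) · x3') · x4')

Collect the rows where φ=1 — (0,0,1,0), (1,1,0,0) — and write one minterm per row: ¬x1·¬x2·x3·¬x4, x1·x2·¬x3·¬x4. Their union (logical OR) reproduces the table exactly.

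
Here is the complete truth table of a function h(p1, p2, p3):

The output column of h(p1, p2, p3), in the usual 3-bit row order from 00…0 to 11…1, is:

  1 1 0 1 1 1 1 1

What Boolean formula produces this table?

h(p1, p2, p3) = NOT ((NOT p1 AND p2) AND NOT p3)

h is 0 on exactly one input, (0,1,0), whose minterm is ¬p1·p2·¬p3. So h is the negation of that single conjunction.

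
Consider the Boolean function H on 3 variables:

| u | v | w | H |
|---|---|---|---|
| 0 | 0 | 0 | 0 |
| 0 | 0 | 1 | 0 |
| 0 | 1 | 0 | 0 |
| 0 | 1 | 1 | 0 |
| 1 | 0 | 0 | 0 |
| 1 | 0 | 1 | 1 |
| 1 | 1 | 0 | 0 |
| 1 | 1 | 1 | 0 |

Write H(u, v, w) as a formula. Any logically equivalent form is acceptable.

H is 1 on exactly one input, (1,0,1), whose minterm is u·¬v·w. So H is just that conjunction.

H(u, v, w) = (u AND NOT v) AND w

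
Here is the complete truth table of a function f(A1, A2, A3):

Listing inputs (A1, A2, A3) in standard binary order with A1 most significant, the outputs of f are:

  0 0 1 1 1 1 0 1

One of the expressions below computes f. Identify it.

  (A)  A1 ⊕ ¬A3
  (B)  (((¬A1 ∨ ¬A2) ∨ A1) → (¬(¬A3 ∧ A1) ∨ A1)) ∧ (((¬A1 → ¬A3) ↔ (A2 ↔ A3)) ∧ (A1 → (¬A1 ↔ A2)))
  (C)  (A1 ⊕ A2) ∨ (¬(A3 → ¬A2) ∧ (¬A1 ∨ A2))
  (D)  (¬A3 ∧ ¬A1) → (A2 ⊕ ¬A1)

C

(A) disagrees with f on (0,0,0) (formula → 1, table → 0); rule it out.
(B) disagrees with f on (0,0,0) (formula → 1, table → 0); rule it out.
(D) disagrees with f on (0,0,0) (formula → 1, table → 0); rule it out.
Only (C) survives; checking it on all 8 rows confirms it matches f.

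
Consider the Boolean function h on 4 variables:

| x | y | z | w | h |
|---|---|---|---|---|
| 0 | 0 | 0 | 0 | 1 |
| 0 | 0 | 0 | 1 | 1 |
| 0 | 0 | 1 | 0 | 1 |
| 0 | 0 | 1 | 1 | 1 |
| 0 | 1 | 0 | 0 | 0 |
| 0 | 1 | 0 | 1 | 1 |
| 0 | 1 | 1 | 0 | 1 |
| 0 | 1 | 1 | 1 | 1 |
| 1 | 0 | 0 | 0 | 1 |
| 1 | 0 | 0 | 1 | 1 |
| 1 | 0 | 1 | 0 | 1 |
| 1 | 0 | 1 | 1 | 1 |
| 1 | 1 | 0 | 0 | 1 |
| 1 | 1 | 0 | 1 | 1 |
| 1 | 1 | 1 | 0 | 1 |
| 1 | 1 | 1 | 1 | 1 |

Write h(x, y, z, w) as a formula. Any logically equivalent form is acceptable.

h is 0 on exactly one input, (0,1,0,0), whose minterm is ¬x·y·¬z·¬w. So h is the negation of that single conjunction.

h(x, y, z, w) = not (((not x and y) and not z) and not w)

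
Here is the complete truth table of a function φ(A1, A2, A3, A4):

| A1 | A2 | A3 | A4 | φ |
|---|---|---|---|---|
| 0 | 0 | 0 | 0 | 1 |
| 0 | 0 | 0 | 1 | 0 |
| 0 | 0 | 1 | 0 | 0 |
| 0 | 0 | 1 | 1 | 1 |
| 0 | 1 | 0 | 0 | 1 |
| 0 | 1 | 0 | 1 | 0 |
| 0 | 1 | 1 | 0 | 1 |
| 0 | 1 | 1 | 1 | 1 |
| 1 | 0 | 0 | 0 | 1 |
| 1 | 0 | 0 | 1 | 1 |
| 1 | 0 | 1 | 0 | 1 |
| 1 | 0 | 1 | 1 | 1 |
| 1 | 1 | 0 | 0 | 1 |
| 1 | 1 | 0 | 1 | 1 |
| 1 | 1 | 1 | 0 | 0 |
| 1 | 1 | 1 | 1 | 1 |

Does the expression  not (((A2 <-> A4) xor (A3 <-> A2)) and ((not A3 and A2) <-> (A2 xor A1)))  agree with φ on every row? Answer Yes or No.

Yes

Test each input against both φ and the formula:
  A1=0, A2=0, A3=0, A4=0: formula gives 1, φ = 1 ✓
  A1=0, A2=0, A3=0, A4=1: formula gives 0, φ = 0 ✓
  A1=0, A2=0, A3=1, A4=0: formula gives 0, φ = 0 ✓
  A1=0, A2=0, A3=1, A4=1: formula gives 1, φ = 1 ✓
  …and likewise for the remaining 12 rows.
Every row agrees, so the formula is equivalent.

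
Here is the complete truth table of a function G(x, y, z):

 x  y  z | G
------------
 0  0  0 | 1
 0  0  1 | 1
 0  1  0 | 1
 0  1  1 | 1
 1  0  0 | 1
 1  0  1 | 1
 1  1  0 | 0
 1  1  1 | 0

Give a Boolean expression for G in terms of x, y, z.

G(x, y, z) = ~(((x & y) & ~z) | ((x & y) & z))

There are just 2 zero rows: (1,1,0), (1,1,1). Their minterms are x·y·¬z, x·y·z; the OR of those covers precisely the 0-outputs, and negating it yields G.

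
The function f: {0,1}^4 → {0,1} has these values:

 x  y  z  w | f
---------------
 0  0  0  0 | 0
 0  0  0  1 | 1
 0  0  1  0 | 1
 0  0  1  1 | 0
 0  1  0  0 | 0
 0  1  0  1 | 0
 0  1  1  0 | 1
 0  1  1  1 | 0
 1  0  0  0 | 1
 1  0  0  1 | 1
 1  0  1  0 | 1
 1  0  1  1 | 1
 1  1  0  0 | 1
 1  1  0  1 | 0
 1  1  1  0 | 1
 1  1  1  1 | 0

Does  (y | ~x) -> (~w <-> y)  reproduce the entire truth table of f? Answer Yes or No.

No

Check the formula against f row by row:
  x=0, y=0, z=0, w=0: formula gives 0, f = 0 ✓
  x=0, y=0, z=0, w=1: formula gives 1, f = 1 ✓
  x=0, y=0, z=1, w=0: formula gives 0, but f = 1 ✗
Row (0,0,1,0) is a counterexample, so the formula is not equivalent to f.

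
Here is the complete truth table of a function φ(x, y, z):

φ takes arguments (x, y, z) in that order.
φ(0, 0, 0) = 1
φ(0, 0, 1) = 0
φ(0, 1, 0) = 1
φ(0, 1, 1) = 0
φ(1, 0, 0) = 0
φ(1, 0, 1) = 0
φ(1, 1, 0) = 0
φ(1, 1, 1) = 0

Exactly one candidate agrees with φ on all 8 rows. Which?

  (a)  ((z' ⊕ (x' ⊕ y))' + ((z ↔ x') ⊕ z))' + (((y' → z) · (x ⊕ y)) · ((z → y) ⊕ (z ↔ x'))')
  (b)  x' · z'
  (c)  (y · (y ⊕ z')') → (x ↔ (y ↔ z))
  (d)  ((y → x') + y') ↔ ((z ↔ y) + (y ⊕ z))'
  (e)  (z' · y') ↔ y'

(a): at (0,0,0) it gives 0, but φ = 1 — eliminated.
(c): at (0,0,1) it gives 1, but φ = 0 — eliminated.
(d): at (0,0,0) it gives 0, but φ = 1 — eliminated.
(e): at (0,1,1) it gives 1, but φ = 0 — eliminated.
(b) is the remaining candidate, and it agrees with φ on all 8 inputs.

b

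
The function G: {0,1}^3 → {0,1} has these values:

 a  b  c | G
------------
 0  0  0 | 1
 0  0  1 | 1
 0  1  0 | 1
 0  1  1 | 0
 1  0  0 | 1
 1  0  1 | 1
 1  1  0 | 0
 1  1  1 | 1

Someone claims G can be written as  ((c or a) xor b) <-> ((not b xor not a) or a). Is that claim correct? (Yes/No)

No

Evaluate ((c or a) xor b) <-> ((not b xor not a) or a) on each row and compare to G:
  a=0, b=0, c=0: formula gives 1, G = 1 ✓
  a=0, b=0, c=1: formula gives 0, but G = 1 ✗
A single disagreement suffices: at (0,0,1) they differ, so the formula does not compute G.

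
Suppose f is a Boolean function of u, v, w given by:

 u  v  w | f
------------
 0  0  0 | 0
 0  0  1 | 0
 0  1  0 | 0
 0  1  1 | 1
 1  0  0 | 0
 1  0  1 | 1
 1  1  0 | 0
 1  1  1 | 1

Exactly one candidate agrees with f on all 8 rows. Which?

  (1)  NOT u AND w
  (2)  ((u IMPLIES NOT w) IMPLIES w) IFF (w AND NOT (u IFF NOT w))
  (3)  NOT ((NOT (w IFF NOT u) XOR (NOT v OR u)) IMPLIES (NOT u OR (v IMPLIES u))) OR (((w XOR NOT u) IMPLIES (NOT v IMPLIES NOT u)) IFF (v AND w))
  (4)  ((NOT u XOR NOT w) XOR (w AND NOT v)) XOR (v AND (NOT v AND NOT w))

3

(1) disagrees with f on (0,0,1) (formula → 1, table → 0); rule it out.
(2) disagrees with f on (0,0,0) (formula → 1, table → 0); rule it out.
(4) disagrees with f on (1,0,0) (formula → 1, table → 0); rule it out.
That leaves (3). Evaluating it on every row reproduces the table of f exactly.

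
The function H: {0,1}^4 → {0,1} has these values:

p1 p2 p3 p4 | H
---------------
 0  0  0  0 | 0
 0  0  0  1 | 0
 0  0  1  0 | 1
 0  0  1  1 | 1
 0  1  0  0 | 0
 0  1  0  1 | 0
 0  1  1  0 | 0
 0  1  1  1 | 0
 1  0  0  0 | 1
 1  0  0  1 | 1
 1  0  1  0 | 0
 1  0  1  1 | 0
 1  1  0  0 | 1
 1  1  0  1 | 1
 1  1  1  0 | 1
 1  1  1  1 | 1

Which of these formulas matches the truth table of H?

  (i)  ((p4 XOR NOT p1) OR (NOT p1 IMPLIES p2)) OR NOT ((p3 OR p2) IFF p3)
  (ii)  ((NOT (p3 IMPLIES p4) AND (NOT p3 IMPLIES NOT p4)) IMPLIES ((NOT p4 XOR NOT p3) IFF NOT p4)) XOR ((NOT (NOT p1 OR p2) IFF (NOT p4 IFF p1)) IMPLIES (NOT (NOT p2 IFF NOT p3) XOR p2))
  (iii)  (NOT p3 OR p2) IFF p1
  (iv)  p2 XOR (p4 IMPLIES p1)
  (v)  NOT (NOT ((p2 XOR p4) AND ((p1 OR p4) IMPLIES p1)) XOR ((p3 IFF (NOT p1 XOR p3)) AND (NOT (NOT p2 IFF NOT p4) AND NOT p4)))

(i): at (0,0,0,0) it gives 1, but H = 0 — eliminated.
(ii): at (0,0,0,0) it gives 1, but H = 0 — eliminated.
(iv): at (0,0,0,0) it gives 1, but H = 0 — eliminated.
(v): at (0,0,1,0) it gives 0, but H = 1 — eliminated.
(iii) is the remaining candidate, and it agrees with H on all 16 inputs.

iii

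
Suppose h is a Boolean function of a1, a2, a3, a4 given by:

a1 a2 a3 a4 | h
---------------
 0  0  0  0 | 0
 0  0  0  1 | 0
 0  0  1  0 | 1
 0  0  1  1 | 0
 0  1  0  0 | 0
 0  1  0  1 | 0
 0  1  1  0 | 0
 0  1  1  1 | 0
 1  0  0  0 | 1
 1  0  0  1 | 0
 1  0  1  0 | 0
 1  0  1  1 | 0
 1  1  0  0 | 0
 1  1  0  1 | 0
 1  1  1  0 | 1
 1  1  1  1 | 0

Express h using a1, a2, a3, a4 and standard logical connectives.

h=1 on 3 inputs: (0,0,1,0), (1,0,0,0), (1,1,1,0). Reading each as a conjunction of literals (¬a1·¬a2·a3·¬a4, a1·¬a2·¬a3·¬a4, a1·a2·a3·¬a4) and taking the OR gives the canonical DNF.

h(a1, a2, a3, a4) = ((((a1' · a2') · a3) · a4') + (((a1 · a2') · a3') · a4')) + (((a1 · a2) · a3) · a4')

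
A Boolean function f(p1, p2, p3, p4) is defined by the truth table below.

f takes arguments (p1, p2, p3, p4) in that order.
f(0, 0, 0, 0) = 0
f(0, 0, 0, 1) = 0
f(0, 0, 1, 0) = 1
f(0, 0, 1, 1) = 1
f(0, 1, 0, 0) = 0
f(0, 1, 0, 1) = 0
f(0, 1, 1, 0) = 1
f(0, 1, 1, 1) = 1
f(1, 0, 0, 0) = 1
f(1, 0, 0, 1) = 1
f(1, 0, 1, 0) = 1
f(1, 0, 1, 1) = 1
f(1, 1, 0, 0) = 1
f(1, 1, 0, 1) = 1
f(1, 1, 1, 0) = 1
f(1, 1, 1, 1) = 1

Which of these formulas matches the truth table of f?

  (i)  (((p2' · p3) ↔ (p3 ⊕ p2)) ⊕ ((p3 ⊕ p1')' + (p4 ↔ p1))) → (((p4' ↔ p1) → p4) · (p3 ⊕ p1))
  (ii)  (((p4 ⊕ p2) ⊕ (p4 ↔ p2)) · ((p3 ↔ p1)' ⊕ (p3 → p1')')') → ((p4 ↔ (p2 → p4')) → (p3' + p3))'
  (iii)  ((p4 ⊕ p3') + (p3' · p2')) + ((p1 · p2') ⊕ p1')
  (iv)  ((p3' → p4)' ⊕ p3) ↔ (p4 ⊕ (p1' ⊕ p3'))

(i): at (0,0,0,0) it gives 1, but f = 0 — eliminated.
(iii): at (0,0,0,0) it gives 1, but f = 0 — eliminated.
(iv): at (0,0,1,1) it gives 0, but f = 1 — eliminated.
That leaves (ii). Evaluating it on every row reproduces the table of f exactly.

ii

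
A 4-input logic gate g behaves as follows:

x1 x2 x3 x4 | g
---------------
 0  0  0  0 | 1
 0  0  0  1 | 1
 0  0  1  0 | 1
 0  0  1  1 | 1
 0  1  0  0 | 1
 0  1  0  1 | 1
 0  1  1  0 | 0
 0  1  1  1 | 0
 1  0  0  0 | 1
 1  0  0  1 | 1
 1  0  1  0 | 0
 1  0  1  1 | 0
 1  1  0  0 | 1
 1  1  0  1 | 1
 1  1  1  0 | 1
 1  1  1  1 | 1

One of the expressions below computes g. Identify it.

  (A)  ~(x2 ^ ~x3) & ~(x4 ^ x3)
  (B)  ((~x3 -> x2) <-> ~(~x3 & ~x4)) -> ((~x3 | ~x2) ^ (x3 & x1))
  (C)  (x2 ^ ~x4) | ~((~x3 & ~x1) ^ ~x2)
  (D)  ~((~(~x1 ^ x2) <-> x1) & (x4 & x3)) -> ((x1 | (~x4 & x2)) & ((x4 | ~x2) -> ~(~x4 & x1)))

B

(A) fails at (0,0,0,0): the formula yields 0, g is 1.
(C) fails at (0,0,1,1): the formula yields 0, g is 1.
(D) fails at (0,0,0,0): the formula yields 0, g is 1.
Only (B) survives; checking it on all 16 rows confirms it matches g.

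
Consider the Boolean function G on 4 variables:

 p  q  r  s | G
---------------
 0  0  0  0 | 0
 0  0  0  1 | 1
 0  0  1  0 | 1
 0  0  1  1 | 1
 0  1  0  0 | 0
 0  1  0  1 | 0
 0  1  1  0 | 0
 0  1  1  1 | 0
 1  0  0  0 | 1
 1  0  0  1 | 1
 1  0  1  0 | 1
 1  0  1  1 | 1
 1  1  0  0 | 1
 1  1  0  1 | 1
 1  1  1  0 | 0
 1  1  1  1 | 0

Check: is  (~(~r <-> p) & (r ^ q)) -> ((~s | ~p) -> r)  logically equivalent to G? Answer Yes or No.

Evaluate (~(~r <-> p) & (r ^ q)) -> ((~s | ~p) -> r) on each row and compare to G:
  p=0, q=0, r=0, s=0: formula gives 1, but G = 0 ✗
Since they disagree at (0,0,0,0), the expression is not a correct formula for G.

No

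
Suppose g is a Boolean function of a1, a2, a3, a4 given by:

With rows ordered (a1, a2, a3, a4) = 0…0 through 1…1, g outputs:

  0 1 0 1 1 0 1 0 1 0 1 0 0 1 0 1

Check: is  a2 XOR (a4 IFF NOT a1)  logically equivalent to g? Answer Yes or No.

Yes

Evaluate a2 XOR (a4 IFF NOT a1) on each row and compare to g:
  a1=0, a2=0, a3=0, a4=0: formula gives 0, g = 0 ✓
  a1=0, a2=0, a3=0, a4=1: formula gives 1, g = 1 ✓
  a1=0, a2=0, a3=1, a4=0: formula gives 0, g = 0 ✓
  a1=0, a2=0, a3=1, a4=1: formula gives 1, g = 1 ✓
  … (the remaining 12 rows also agree.)
No disagreement on any input; they are logically equivalent.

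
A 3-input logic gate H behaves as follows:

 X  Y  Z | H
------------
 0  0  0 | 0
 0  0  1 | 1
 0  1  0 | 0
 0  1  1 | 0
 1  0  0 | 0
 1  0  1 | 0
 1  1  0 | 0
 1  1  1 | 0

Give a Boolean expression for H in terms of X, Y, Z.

H(X, Y, Z) = (X' · Y') · Z

H is 1 on exactly one input, (0,0,1), whose minterm is ¬X·¬Y·Z. So H is just that conjunction.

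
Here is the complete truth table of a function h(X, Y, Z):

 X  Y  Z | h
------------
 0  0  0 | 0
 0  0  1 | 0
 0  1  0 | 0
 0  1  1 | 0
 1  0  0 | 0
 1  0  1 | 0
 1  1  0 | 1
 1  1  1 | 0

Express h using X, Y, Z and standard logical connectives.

h(X, Y, Z) = (X AND Y) AND NOT Z

h is 1 on exactly one input, (1,1,0), whose minterm is X·Y·¬Z. So h is just that conjunction.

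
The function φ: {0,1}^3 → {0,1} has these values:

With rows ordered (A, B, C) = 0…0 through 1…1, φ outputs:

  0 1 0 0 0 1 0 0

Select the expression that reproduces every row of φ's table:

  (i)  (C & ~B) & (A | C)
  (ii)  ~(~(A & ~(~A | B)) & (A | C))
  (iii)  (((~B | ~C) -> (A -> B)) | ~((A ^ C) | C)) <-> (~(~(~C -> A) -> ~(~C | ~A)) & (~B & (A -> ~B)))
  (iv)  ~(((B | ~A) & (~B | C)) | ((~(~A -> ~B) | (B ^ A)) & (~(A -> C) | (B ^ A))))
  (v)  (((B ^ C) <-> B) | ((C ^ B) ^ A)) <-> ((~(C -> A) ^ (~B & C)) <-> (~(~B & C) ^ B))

i

(ii) disagrees with φ on (0,0,0) (formula → 1, table → 0); rule it out.
(iii) disagrees with φ on (0,0,0) (formula → 1, table → 0); rule it out.
(iv) disagrees with φ on (0,0,1) (formula → 0, table → 1); rule it out.
(v) disagrees with φ on (0,1,0) (formula → 1, table → 0); rule it out.
(i) is the remaining candidate, and it agrees with φ on all 8 inputs.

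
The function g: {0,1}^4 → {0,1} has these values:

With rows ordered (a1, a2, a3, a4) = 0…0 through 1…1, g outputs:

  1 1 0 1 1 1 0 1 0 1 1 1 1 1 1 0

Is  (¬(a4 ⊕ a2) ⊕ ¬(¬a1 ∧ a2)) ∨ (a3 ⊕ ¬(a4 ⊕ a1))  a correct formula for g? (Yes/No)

Yes

Check the formula against g row by row:
  a1=0, a2=0, a3=0, a4=0: formula gives 1, g = 1 ✓
  a1=0, a2=0, a3=0, a4=1: formula gives 1, g = 1 ✓
  a1=0, a2=0, a3=1, a4=0: formula gives 0, g = 0 ✓
  a1=0, a2=0, a3=1, a4=1: formula gives 1, g = 1 ✓
  … (the remaining 12 rows also agree.)
All 16 rows match — the expression computes g exactly.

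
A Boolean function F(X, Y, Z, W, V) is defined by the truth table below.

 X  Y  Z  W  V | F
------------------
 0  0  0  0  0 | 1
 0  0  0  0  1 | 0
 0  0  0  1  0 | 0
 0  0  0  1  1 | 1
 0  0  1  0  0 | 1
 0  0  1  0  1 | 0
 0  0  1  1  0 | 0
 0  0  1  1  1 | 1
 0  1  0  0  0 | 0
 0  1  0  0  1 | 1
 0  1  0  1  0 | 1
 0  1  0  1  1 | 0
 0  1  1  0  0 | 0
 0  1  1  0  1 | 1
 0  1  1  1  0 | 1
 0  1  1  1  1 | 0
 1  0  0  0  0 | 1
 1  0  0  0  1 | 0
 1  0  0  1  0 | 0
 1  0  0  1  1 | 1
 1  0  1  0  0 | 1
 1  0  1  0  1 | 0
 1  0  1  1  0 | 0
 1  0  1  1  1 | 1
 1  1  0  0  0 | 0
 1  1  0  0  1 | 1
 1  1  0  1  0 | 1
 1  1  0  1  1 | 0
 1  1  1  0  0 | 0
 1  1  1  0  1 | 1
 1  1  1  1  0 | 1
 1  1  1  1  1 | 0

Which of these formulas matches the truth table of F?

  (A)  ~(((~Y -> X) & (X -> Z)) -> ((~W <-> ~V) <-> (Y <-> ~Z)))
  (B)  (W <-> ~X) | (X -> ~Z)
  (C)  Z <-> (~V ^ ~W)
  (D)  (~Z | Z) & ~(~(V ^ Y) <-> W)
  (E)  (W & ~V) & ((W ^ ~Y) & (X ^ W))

(A) fails at (0,0,0,0,0): the formula yields 0, F is 1.
(B) fails at (0,0,0,0,1): the formula yields 1, F is 0.
(C) fails at (0,0,1,0,0): the formula yields 0, F is 1.
(E) fails at (0,0,0,0,0): the formula yields 0, F is 1.
Only (D) survives; checking it on all 32 rows confirms it matches F.

D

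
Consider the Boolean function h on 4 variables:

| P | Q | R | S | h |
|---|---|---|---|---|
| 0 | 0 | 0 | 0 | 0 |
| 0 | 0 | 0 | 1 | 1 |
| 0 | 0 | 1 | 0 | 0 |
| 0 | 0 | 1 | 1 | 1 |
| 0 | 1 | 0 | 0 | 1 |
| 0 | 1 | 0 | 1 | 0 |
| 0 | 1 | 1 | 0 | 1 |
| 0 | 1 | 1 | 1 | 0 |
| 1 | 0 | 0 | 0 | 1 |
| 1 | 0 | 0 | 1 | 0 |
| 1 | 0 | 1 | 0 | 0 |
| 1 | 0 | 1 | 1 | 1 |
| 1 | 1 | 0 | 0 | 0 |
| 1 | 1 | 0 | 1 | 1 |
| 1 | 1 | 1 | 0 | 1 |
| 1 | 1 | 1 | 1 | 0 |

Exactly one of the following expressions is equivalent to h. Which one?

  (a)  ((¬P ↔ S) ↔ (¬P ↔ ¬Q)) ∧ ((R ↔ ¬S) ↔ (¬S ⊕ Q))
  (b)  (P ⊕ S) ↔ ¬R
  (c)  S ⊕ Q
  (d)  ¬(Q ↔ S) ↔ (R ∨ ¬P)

(a) fails at (0,0,0,1): the formula yields 0, h is 1.
(b) fails at (0,0,1,0): the formula yields 1, h is 0.
(c) fails at (1,0,0,0): the formula yields 0, h is 1.
That leaves (d). Evaluating it on every row reproduces the table of h exactly.

d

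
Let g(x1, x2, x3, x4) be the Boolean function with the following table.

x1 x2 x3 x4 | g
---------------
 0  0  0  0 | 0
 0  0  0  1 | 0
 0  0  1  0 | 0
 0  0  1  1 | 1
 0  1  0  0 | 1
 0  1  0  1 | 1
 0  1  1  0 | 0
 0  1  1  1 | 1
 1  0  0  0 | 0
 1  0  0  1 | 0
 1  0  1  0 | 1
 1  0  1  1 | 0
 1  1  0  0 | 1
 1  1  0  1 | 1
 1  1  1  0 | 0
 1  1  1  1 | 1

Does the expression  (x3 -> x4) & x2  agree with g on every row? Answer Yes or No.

Check the formula against g row by row:
  x1=0, x2=0, x3=0, x4=0: formula gives 0, g = 0 ✓
  x1=0, x2=0, x3=0, x4=1: formula gives 0, g = 0 ✓
  x1=0, x2=0, x3=1, x4=0: formula gives 0, g = 0 ✓
  x1=0, x2=0, x3=1, x4=1: formula gives 0, but g = 1 ✗
Since they disagree at (0,0,1,1), the expression is not a correct formula for g.

No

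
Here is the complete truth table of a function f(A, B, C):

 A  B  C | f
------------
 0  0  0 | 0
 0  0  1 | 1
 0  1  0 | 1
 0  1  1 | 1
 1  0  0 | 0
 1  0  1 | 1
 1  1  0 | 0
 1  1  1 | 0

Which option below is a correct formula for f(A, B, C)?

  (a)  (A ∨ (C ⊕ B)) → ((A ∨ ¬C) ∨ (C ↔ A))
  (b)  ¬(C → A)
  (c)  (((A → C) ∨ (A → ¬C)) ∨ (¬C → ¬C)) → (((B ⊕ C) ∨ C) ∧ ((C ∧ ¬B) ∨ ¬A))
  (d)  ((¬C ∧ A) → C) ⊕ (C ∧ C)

(a) disagrees with f on (0,0,0) (formula → 1, table → 0); rule it out.
(b) disagrees with f on (0,1,0) (formula → 0, table → 1); rule it out.
(d) disagrees with f on (0,0,0) (formula → 1, table → 0); rule it out.
That leaves (c). Evaluating it on every row reproduces the table of f exactly.

c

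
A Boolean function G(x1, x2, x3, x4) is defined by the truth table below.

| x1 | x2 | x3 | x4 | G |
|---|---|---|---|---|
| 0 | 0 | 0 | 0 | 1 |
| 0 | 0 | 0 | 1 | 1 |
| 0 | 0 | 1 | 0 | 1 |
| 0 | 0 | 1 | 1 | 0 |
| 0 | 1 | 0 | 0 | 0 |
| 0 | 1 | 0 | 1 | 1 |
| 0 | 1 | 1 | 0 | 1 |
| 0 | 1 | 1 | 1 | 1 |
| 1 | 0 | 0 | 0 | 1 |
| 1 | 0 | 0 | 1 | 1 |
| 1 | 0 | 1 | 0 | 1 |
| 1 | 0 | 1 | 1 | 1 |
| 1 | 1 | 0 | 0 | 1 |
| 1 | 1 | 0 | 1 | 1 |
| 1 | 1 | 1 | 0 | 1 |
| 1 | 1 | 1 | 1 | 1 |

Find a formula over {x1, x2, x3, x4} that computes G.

G is 0 on only 2 rows — (0,0,1,1), (0,1,0,0). Writing each as a minterm (¬x1·¬x2·x3·x4, ¬x1·x2·¬x3·¬x4) and OR-ing them characterizes exactly where G=0, so G is the negation of that disjunction.

G(x1, x2, x3, x4) = ((((x1' · x2') · x3) · x4) + (((x1' · x2) · x3') · x4'))'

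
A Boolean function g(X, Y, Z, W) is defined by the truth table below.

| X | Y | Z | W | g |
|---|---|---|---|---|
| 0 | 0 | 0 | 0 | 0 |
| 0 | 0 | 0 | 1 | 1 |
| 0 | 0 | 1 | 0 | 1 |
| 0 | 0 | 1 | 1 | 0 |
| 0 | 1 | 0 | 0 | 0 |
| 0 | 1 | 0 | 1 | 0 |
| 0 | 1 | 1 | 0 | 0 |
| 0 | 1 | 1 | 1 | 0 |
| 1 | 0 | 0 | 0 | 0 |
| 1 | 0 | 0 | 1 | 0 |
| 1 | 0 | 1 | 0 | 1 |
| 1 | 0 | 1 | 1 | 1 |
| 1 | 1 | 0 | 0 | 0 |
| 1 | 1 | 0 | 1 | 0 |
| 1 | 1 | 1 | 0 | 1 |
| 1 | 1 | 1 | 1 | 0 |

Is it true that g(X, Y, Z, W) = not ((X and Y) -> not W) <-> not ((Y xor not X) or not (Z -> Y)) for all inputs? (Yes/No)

Evaluate not ((X and Y) -> not W) <-> not ((Y xor not X) or not (Z -> Y)) on each row and compare to g:
  X=0, Y=0, Z=0, W=0: formula gives 1, but g = 0 ✗
Row (0,0,0,0) is a counterexample, so the formula is not equivalent to g.

No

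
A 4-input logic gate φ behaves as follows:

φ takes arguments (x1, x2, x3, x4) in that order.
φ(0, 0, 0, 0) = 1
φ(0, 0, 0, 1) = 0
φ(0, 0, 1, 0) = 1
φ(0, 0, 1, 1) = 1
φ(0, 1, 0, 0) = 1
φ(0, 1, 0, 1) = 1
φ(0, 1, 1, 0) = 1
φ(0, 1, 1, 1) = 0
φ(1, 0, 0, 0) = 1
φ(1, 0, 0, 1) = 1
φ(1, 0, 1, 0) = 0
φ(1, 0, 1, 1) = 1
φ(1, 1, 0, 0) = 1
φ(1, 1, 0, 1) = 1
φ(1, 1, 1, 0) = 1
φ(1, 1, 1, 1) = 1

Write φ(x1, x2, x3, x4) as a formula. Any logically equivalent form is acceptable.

φ is 0 on only 3 rows — (0,0,0,1), (0,1,1,1), (1,0,1,0). Writing each as a minterm (¬x1·¬x2·¬x3·x4, ¬x1·x2·x3·x4, x1·¬x2·x3·¬x4) and OR-ing them characterizes exactly where φ=0, so φ is the negation of that disjunction.

φ(x1, x2, x3, x4) = (((((x1' · x2') · x3') · x4) + (((x1' · x2) · x3) · x4)) + (((x1 · x2') · x3) · x4'))'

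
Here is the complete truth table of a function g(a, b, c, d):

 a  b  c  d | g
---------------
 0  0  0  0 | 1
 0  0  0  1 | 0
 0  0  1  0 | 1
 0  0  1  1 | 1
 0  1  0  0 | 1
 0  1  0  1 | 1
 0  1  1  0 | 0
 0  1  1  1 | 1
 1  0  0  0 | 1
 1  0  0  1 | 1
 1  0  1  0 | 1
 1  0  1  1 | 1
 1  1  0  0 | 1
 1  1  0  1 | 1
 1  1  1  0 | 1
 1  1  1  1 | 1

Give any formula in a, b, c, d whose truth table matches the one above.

There are just 2 zero rows: (0,0,0,1), (0,1,1,0). Their minterms are ¬a·¬b·¬c·d, ¬a·b·c·¬d; the OR of those covers precisely the 0-outputs, and negating it yields g.

g(a, b, c, d) = ¬((((¬a ∧ ¬b) ∧ ¬c) ∧ d) ∨ (((¬a ∧ b) ∧ c) ∧ ¬d))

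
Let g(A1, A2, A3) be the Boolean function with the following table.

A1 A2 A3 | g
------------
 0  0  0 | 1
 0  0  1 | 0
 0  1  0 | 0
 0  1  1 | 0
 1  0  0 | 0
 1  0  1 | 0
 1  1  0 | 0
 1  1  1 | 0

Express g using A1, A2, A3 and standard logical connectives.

g(A1, A2, A3) = NOT ((A1 OR A2) OR A3)

The output is 1 only when every input is 0 — NOR of all inputs.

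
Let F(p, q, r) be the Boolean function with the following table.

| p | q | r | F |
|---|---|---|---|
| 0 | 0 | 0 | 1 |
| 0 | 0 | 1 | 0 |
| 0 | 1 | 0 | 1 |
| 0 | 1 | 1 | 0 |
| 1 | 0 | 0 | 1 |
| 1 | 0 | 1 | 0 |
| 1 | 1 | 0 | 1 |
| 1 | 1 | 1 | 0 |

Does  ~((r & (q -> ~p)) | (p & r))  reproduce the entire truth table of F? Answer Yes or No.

Yes

Evaluate ~((r & (q -> ~p)) | (p & r)) on each row and compare to F:
  p=0, q=0, r=0: formula gives 1, F = 1 ✓
  p=0, q=0, r=1: formula gives 0, F = 0 ✓
  p=0, q=1, r=0: formula gives 1, F = 1 ✓
  p=0, q=1, r=1: formula gives 0, F = 0 ✓
  p=1, q=0, r=0: formula gives 1, F = 1 ✓
  … (the remaining 3 rows also agree.)
Every row agrees, so the formula is equivalent.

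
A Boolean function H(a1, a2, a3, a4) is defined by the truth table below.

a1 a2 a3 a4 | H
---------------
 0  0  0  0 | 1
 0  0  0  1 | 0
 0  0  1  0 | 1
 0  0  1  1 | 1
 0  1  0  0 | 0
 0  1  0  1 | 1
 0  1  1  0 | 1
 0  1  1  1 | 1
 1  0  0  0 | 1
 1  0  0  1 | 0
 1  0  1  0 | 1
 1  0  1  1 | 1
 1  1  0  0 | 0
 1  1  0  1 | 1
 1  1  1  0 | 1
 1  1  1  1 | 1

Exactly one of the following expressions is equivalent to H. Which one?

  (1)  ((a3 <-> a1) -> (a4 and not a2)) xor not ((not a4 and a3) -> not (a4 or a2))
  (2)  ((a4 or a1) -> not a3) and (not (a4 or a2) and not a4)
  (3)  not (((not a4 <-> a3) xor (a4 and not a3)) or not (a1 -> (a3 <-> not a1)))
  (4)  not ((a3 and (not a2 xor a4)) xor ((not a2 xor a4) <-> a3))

(1) fails at (0,0,0,0): the formula yields 0, H is 1.
(2) fails at (0,0,1,1): the formula yields 0, H is 1.
(3) fails at (0,0,0,1): the formula yields 1, H is 0.
Only (4) survives; checking it on all 16 rows confirms it matches H.

4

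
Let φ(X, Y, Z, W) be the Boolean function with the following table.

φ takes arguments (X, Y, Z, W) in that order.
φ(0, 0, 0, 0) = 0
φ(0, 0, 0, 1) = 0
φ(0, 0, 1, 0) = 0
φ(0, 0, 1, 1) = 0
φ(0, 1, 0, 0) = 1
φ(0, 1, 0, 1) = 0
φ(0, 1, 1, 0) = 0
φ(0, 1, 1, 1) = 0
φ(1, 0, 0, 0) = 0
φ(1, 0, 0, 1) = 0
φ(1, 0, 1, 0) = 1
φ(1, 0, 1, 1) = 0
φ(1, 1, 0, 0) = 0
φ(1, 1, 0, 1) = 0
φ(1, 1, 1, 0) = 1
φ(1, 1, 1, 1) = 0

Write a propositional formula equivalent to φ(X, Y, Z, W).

φ(X, Y, Z, W) = ((((NOT X AND Y) AND NOT Z) AND NOT W) OR (((X AND NOT Y) AND Z) AND NOT W)) OR (((X AND Y) AND Z) AND NOT W)

The 1-rows are (0,1,0,0), (1,0,1,0), (1,1,1,0). Each contributes one minterm — ¬X·Y·¬Z·¬W; X·¬Y·Z·¬W; X·Y·Z·¬W — and their disjunction is a sum-of-products form of φ.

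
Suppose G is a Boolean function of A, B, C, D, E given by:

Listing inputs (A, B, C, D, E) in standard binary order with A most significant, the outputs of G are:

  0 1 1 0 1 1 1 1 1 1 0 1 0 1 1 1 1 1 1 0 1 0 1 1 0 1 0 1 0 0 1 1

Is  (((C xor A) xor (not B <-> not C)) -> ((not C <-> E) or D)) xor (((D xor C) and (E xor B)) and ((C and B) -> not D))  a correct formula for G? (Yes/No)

Test each input against both G and the formula:
  A=0, B=0, C=0, D=0, E=0: formula gives 0, G = 0 ✓
  A=0, B=0, C=0, D=0, E=1: formula gives 1, G = 1 ✓
  A=0, B=0, C=0, D=1, E=0: formula gives 1, G = 1 ✓
  A=0, B=0, C=0, D=1, E=1: formula gives 0, G = 0 ✓
  … (the remaining 28 rows also agree.)
Every row agrees, so the formula is equivalent.

Yes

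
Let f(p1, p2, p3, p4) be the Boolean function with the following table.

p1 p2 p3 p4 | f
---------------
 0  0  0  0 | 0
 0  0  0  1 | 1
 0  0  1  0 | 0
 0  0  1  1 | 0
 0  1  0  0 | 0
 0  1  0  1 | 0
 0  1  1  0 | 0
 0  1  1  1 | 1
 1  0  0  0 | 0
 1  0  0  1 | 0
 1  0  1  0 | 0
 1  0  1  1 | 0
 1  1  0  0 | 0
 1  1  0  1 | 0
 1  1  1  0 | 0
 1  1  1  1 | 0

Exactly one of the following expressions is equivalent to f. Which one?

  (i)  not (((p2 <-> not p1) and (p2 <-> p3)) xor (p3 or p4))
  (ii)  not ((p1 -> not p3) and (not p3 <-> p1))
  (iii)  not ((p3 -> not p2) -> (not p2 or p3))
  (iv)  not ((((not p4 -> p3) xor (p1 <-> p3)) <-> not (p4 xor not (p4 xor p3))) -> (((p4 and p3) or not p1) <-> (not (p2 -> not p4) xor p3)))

(i) fails at (0,0,0,0): the formula yields 1, f is 0.
(ii) fails at (0,0,0,0): the formula yields 1, f is 0.
(iii) fails at (0,0,0,1): the formula yields 0, f is 1.
(iv) is the remaining candidate, and it agrees with f on all 16 inputs.

iv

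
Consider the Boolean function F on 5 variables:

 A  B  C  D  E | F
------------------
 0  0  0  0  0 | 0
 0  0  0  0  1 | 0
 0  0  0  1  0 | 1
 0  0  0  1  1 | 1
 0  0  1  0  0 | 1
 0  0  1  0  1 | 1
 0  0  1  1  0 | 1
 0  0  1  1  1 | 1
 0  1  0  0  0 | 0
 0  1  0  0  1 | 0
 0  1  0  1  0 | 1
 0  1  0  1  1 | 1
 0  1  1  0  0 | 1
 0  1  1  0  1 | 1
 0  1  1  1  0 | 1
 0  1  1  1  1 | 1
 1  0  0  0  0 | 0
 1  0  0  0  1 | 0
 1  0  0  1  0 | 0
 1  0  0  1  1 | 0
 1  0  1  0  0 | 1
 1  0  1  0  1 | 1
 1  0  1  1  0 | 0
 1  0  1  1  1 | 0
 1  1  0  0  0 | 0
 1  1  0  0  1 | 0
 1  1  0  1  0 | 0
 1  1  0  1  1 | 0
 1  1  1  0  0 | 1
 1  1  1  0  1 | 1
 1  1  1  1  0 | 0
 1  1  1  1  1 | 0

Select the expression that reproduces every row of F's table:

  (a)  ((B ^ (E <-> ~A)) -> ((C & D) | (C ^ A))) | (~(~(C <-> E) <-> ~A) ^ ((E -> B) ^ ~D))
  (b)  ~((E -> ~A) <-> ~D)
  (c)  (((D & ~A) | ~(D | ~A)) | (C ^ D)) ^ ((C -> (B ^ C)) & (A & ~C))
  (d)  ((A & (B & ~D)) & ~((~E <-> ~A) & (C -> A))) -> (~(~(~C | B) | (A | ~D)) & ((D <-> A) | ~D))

c

(a) fails at (0,0,0,0,0): the formula yields 1, F is 0.
(b) fails at (0,0,1,0,0): the formula yields 0, F is 1.
(d) fails at (0,0,0,0,0): the formula yields 1, F is 0.
That leaves (c). Evaluating it on every row reproduces the table of F exactly.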